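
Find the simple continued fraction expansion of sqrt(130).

[11; (2, 2, 22)]

Write x_i = (sqrt(130) + m_i)/d_i with (m_0, d_0) = (0, 1). a_0 = floor(sqrt(130)) = 11, since 11^2 = 121 <= 130 < 144 = 12^2.
Iterate m_{i+1} = d_i*a_i - m_i, d_{i+1} = (130 - m_{i+1}^2)/d_i, a_{i+1} = floor((a_0 + m_{i+1})/d_{i+1}):
  m_1 = 1*11 - 0 = 11, d_1 = (130 - 11^2)/1 = 9/1 = 9, a_1 = floor((11 + 11)/9) = 2.
  m_2 = 9*2 - 11 = 7, d_2 = (130 - 7^2)/9 = 81/9 = 9, a_2 = floor((11 + 7)/9) = 2.
  m_3 = 9*2 - 7 = 11, d_3 = (130 - 11^2)/9 = 9/9 = 1, a_3 = floor((11 + 11)/1) = 22.
  m_4 = 1*22 - 11 = 11, d_4 = (130 - 11^2)/1 = 9/1 = 9: (m_4, d_4) = (m_1, d_1) = (11, 9), so from here the quotients repeat a_1, ..., a_3; the period length is 3.
Hence the expansion of sqrt(130) is a_0 = 11 followed by the repeating block 2, 2, 22 (period 3).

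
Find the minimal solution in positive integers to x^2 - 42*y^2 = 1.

(x, y) = (13, 2)

First expand sqrt(42) as a continued fraction. With x_i = (sqrt(42) + m_i)/d_i and (m_0, d_0) = (0, 1): a_0 = floor(sqrt(42)) = 6, since 6^2 = 36 <= 42 < 49 = 7^2.
Iterate m_{i+1} = d_i*a_i - m_i, d_{i+1} = (42 - m_{i+1}^2)/d_i, a_{i+1} = floor((a_0 + m_{i+1})/d_{i+1}):
  m_1 = 1*6 - 0 = 6, d_1 = (42 - 6^2)/1 = 6/1 = 6, a_1 = floor((6 + 6)/6) = 2.
  m_2 = 6*2 - 6 = 6, d_2 = (42 - 6^2)/6 = 6/6 = 1, a_2 = floor((6 + 6)/1) = 12.
  m_3 = 1*12 - 6 = 6, d_3 = (42 - 6^2)/1 = 6/1 = 6: (m_3, d_3) = (m_1, d_1) = (6, 6), so from here the quotients repeat a_1, a_2; the period length is 2.
So sqrt(42) = [6; (2, 12)] with period length k = 2.
k is even, so the fundamental solution of x^2 - 42y^2 = 1 is (p_{k-1}, q_{k-1}) = (p_1, q_1); compute convergents through index 1.
Convergents (p_i = a_i*p_{i-1} + p_{i-2}, q_i = a_i*q_{i-1} + q_{i-2} with p_{-2}=0, p_{-1}=1, q_{-2}=1, q_{-1}=0):
  i=0: a_0=6, p_0 = 6*1 + 0 = 6, q_0 = 6*0 + 1 = 1.
  i=1: a_1=2, p_1 = 2*6 + 1 = 13, q_1 = 2*1 + 0 = 2.
Check: 13^2 - 42*2^2 = 169 - 168 = 1, so (x, y) = (13, 2) solves the equation, and by the theorem it is the least positive solution.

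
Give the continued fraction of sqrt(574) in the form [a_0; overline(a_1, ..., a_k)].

Write x_i = (sqrt(574) + m_i)/d_i with (m_0, d_0) = (0, 1). a_0 = floor(sqrt(574)) = 23, since 23^2 = 529 <= 574 < 576 = 24^2.
Iterate m_{i+1} = d_i*a_i - m_i, d_{i+1} = (574 - m_{i+1}^2)/d_i, a_{i+1} = floor((a_0 + m_{i+1})/d_{i+1}):
  m_1 = 1*23 - 0 = 23, d_1 = (574 - 23^2)/1 = 45/1 = 45, a_1 = floor((23 + 23)/45) = 1.
  m_2 = 45*1 - 23 = 22, d_2 = (574 - 22^2)/45 = 90/45 = 2, a_2 = floor((23 + 22)/2) = 22.
  m_3 = 2*22 - 22 = 22, d_3 = (574 - 22^2)/2 = 90/2 = 45, a_3 = floor((23 + 22)/45) = 1.
  m_4 = 45*1 - 22 = 23, d_4 = (574 - 23^2)/45 = 45/45 = 1, a_4 = floor((23 + 23)/1) = 46.
  m_5 = 1*46 - 23 = 23, d_5 = (574 - 23^2)/1 = 45/1 = 45: (m_5, d_5) = (m_1, d_1) = (23, 45), so from here the quotients repeat a_1, ..., a_4; the period length is 4.
Hence the expansion of sqrt(574) is a_0 = 23 followed by the repeating block 1, 22, 1, 46 (period 4).

[23; overline(1, 22, 1, 46)]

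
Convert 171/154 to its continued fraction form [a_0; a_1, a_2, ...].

Run the Euclidean algorithm on 171 and 154; the successive quotients are the partial quotients a_0, a_1, ... (each step inverts the fractional part left over by the previous one):
  171 = 1*154 + 17, so a_0 = 1.
  154 = 9*17 + 1, so a_1 = 9.
  17 = 17*1 + 0, so a_2 = 17.
The remainder reaches 0 after 3 divisions, so the expansion has 3 partial quotients, read off in order.

[1; 9, 17]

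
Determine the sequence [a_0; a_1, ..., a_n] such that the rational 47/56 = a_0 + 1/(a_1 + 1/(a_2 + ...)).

[0; 1, 5, 4, 2]

Run the Euclidean algorithm on 47 and 56; the successive quotients are the partial quotients a_0, a_1, ... (each step inverts the fractional part left over by the previous one):
  47 = 0*56 + 47, so a_0 = 0.
  56 = 1*47 + 9, so a_1 = 1.
  47 = 5*9 + 2, so a_2 = 5.
  9 = 4*2 + 1, so a_3 = 4.
  2 = 2*1 + 0, so a_4 = 2.
The remainder reaches 0 after 5 divisions, so the expansion has 5 partial quotients, read off in order.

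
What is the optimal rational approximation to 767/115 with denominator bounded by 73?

Expand x = 767/115 as a continued fraction with the Euclidean algorithm:
  767 = 6*115 + 77, so a_0 = 6.
  115 = 1*77 + 38, so a_1 = 1.
  77 = 2*38 + 1, so a_2 = 2.
  38 = 38*1 + 0, so a_3 = 38.
so x = [6; 1, 2, 38].
Convergents (p_i = a_i*p_{i-1} + p_{i-2}, q_i = a_i*q_{i-1} + q_{i-2} with p_{-2}=0, p_{-1}=1, q_{-2}=1, q_{-1}=0), until the denominator exceeds 73:
  i=0: a_0=6, p_0 = 6*1 + 0 = 6, q_0 = 6*0 + 1 = 1.
  i=1: a_1=1, p_1 = 1*6 + 1 = 7, q_1 = 1*1 + 0 = 1.
  i=2: a_2=2, p_2 = 2*7 + 6 = 20, q_2 = 2*1 + 1 = 3.
  i=3: a_3=38, p_3 = 38*20 + 7 = 767, q_3 = 38*3 + 1 = 115.
q_3 = 115 > 73, so the last convergent with denominator <= 73 is p_2/q_2 = 20/3.
The closest fraction with denominator <= 73 is either p_2/q_2 or the intermediate fraction (k*p_2 + p_1)/(k*q_2 + q_1) with the largest k >= 1 whose denominator stays <= 73; these approach x as k grows, and every other convergent or intermediate fraction in range is farther away.
Largest k: floor((73 - q_1)/q_2) = floor((73 - 1)/3) = 24.
That gives (24*20 + 7)/(24*3 + 1) = 487/73.
Compare the errors: |x - 20/3| = |767*3 - 20*115|/(115*3) = 1/345, and |x - 487/73| = |767*73 - 487*115|/(115*73) = 14/8395.
Cross-multiplying, 14*345 = 4830 < 8395 = 1*8395, so 14/8395 is smaller: the intermediate fraction 487/73 is closer to x than 20/3.

487/73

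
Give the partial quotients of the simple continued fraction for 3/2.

Run the Euclidean algorithm on 3 and 2; the successive quotients are the partial quotients a_0, a_1, ... (each step inverts the fractional part left over by the previous one):
  3 = 1*2 + 1, so a_0 = 1.
  2 = 2*1 + 0, so a_1 = 2.
The remainder reaches 0 after 2 divisions, so the expansion has 2 partial quotients, read off in order.

[1; 2]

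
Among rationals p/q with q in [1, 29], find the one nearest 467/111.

Expand x = 467/111 as a continued fraction with the Euclidean algorithm:
  467 = 4*111 + 23, so a_0 = 4.
  111 = 4*23 + 19, so a_1 = 4.
  23 = 1*19 + 4, so a_2 = 1.
  19 = 4*4 + 3, so a_3 = 4.
  4 = 1*3 + 1, so a_4 = 1.
  3 = 3*1 + 0, so a_5 = 3.
so x = [4; 4, 1, 4, 1, 3].
Convergents (p_i = a_i*p_{i-1} + p_{i-2}, q_i = a_i*q_{i-1} + q_{i-2} with p_{-2}=0, p_{-1}=1, q_{-2}=1, q_{-1}=0), until the denominator exceeds 29:
  i=0: a_0=4, p_0 = 4*1 + 0 = 4, q_0 = 4*0 + 1 = 1.
  i=1: a_1=4, p_1 = 4*4 + 1 = 17, q_1 = 4*1 + 0 = 4.
  i=2: a_2=1, p_2 = 1*17 + 4 = 21, q_2 = 1*4 + 1 = 5.
  i=3: a_3=4, p_3 = 4*21 + 17 = 101, q_3 = 4*5 + 4 = 24.
  i=4: a_4=1, p_4 = 1*101 + 21 = 122, q_4 = 1*24 + 5 = 29.
  i=5: a_5=3, p_5 = 3*122 + 101 = 467, q_5 = 3*29 + 24 = 111.
q_5 = 111 > 29, so the last convergent with denominator <= 29 is p_4/q_4 = 122/29.
The closest fraction with denominator <= 29 is either p_4/q_4 or the intermediate fraction (k*p_4 + p_3)/(k*q_4 + q_3) with the largest k >= 1 whose denominator stays <= 29; these approach x as k grows, and every other convergent or intermediate fraction in range is farther away.
Largest k: floor((29 - q_3)/q_4) = floor((29 - 24)/29) = 0.
Since k = 0, no intermediate fraction beyond p_4/q_4 has denominator <= 29, so the convergent 122/29 is the closest (its error is |467*29 - 122*111|/(111*29) = 1/3219).

122/29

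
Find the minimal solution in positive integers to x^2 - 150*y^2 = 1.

First expand sqrt(150) as a continued fraction. With x_i = (sqrt(150) + m_i)/d_i and (m_0, d_0) = (0, 1): a_0 = floor(sqrt(150)) = 12, since 12^2 = 144 <= 150 < 169 = 13^2.
Iterate m_{i+1} = d_i*a_i - m_i, d_{i+1} = (150 - m_{i+1}^2)/d_i, a_{i+1} = floor((a_0 + m_{i+1})/d_{i+1}):
  m_1 = 1*12 - 0 = 12, d_1 = (150 - 12^2)/1 = 6/1 = 6, a_1 = floor((12 + 12)/6) = 4.
  m_2 = 6*4 - 12 = 12, d_2 = (150 - 12^2)/6 = 6/6 = 1, a_2 = floor((12 + 12)/1) = 24.
  m_3 = 1*24 - 12 = 12, d_3 = (150 - 12^2)/1 = 6/1 = 6: (m_3, d_3) = (m_1, d_1) = (12, 6), so from here the quotients repeat a_1, a_2; the period length is 2.
So sqrt(150) = [12; (4, 24)] with period length k = 2.
k is even, so the fundamental solution of x^2 - 150y^2 = 1 is (p_{k-1}, q_{k-1}) = (p_1, q_1); compute convergents through index 1.
Convergents (p_i = a_i*p_{i-1} + p_{i-2}, q_i = a_i*q_{i-1} + q_{i-2} with p_{-2}=0, p_{-1}=1, q_{-2}=1, q_{-1}=0):
  i=0: a_0=12, p_0 = 12*1 + 0 = 12, q_0 = 12*0 + 1 = 1.
  i=1: a_1=4, p_1 = 4*12 + 1 = 49, q_1 = 4*1 + 0 = 4.
Check: 49^2 - 150*4^2 = 2401 - 2400 = 1, so (x, y) = (49, 4) solves the equation, and by the theorem it is the least positive solution.

(x, y) = (49, 4)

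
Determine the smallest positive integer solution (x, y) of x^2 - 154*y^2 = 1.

(x, y) = (21295, 1716)

First expand sqrt(154) as a continued fraction. With x_i = (sqrt(154) + m_i)/d_i and (m_0, d_0) = (0, 1): a_0 = floor(sqrt(154)) = 12, since 12^2 = 144 <= 154 < 169 = 13^2.
Iterate m_{i+1} = d_i*a_i - m_i, d_{i+1} = (154 - m_{i+1}^2)/d_i, a_{i+1} = floor((a_0 + m_{i+1})/d_{i+1}):
  m_1 = 1*12 - 0 = 12, d_1 = (154 - 12^2)/1 = 10/1 = 10, a_1 = floor((12 + 12)/10) = 2.
  m_2 = 10*2 - 12 = 8, d_2 = (154 - 8^2)/10 = 90/10 = 9, a_2 = floor((12 + 8)/9) = 2.
  m_3 = 9*2 - 8 = 10, d_3 = (154 - 10^2)/9 = 54/9 = 6, a_3 = floor((12 + 10)/6) = 3.
  m_4 = 6*3 - 10 = 8, d_4 = (154 - 8^2)/6 = 90/6 = 15, a_4 = floor((12 + 8)/15) = 1.
  m_5 = 15*1 - 8 = 7, d_5 = (154 - 7^2)/15 = 105/15 = 7, a_5 = floor((12 + 7)/7) = 2.
  m_6 = 7*2 - 7 = 7, d_6 = (154 - 7^2)/7 = 105/7 = 15, a_6 = floor((12 + 7)/15) = 1.
  m_7 = 15*1 - 7 = 8, d_7 = (154 - 8^2)/15 = 90/15 = 6, a_7 = floor((12 + 8)/6) = 3.
  m_8 = 6*3 - 8 = 10, d_8 = (154 - 10^2)/6 = 54/6 = 9, a_8 = floor((12 + 10)/9) = 2.
  m_9 = 9*2 - 10 = 8, d_9 = (154 - 8^2)/9 = 90/9 = 10, a_9 = floor((12 + 8)/10) = 2.
  m_10 = 10*2 - 8 = 12, d_10 = (154 - 12^2)/10 = 10/10 = 1, a_10 = floor((12 + 12)/1) = 24.
  m_11 = 1*24 - 12 = 12, d_11 = (154 - 12^2)/1 = 10/1 = 10: (m_11, d_11) = (m_1, d_1) = (12, 10), so from here the quotients repeat a_1, ..., a_10; the period length is 10.
So sqrt(154) = [12; (2, 2, 3, 1, 2, 1, 3, 2, 2, 24)] with period length k = 10.
k is even, so the fundamental solution of x^2 - 154y^2 = 1 is (p_{k-1}, q_{k-1}) = (p_9, q_9); compute convergents through index 9.
Convergents (p_i = a_i*p_{i-1} + p_{i-2}, q_i = a_i*q_{i-1} + q_{i-2} with p_{-2}=0, p_{-1}=1, q_{-2}=1, q_{-1}=0):
  i=0: a_0=12, p_0 = 12*1 + 0 = 12, q_0 = 12*0 + 1 = 1.
  i=1: a_1=2, p_1 = 2*12 + 1 = 25, q_1 = 2*1 + 0 = 2.
  i=2: a_2=2, p_2 = 2*25 + 12 = 62, q_2 = 2*2 + 1 = 5.
  i=3: a_3=3, p_3 = 3*62 + 25 = 211, q_3 = 3*5 + 2 = 17.
  i=4: a_4=1, p_4 = 1*211 + 62 = 273, q_4 = 1*17 + 5 = 22.
  i=5: a_5=2, p_5 = 2*273 + 211 = 757, q_5 = 2*22 + 17 = 61.
  i=6: a_6=1, p_6 = 1*757 + 273 = 1030, q_6 = 1*61 + 22 = 83.
  i=7: a_7=3, p_7 = 3*1030 + 757 = 3847, q_7 = 3*83 + 61 = 310.
  i=8: a_8=2, p_8 = 2*3847 + 1030 = 8724, q_8 = 2*310 + 83 = 703.
  i=9: a_9=2, p_9 = 2*8724 + 3847 = 21295, q_9 = 2*703 + 310 = 1716.
Check: 21295^2 - 154*1716^2 = 453477025 - 453477024 = 1, so (x, y) = (21295, 1716) solves the equation, and by the theorem it is the least positive solution.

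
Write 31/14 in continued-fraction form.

Run the Euclidean algorithm on 31 and 14; the successive quotients are the partial quotients a_0, a_1, ... (each step inverts the fractional part left over by the previous one):
  31 = 2*14 + 3, so a_0 = 2.
  14 = 4*3 + 2, so a_1 = 4.
  3 = 1*2 + 1, so a_2 = 1.
  2 = 2*1 + 0, so a_3 = 2.
The remainder reaches 0 after 4 divisions, so the expansion has 4 partial quotients, read off in order.

[2; 4, 1, 2]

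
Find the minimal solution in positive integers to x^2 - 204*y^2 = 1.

(x, y) = (4999, 350)

First expand sqrt(204) as a continued fraction. With x_i = (sqrt(204) + m_i)/d_i and (m_0, d_0) = (0, 1): a_0 = floor(sqrt(204)) = 14, since 14^2 = 196 <= 204 < 225 = 15^2.
Iterate m_{i+1} = d_i*a_i - m_i, d_{i+1} = (204 - m_{i+1}^2)/d_i, a_{i+1} = floor((a_0 + m_{i+1})/d_{i+1}):
  m_1 = 1*14 - 0 = 14, d_1 = (204 - 14^2)/1 = 8/1 = 8, a_1 = floor((14 + 14)/8) = 3.
  m_2 = 8*3 - 14 = 10, d_2 = (204 - 10^2)/8 = 104/8 = 13, a_2 = floor((14 + 10)/13) = 1.
  m_3 = 13*1 - 10 = 3, d_3 = (204 - 3^2)/13 = 195/13 = 15, a_3 = floor((14 + 3)/15) = 1.
  m_4 = 15*1 - 3 = 12, d_4 = (204 - 12^2)/15 = 60/15 = 4, a_4 = floor((14 + 12)/4) = 6.
  m_5 = 4*6 - 12 = 12, d_5 = (204 - 12^2)/4 = 60/4 = 15, a_5 = floor((14 + 12)/15) = 1.
  m_6 = 15*1 - 12 = 3, d_6 = (204 - 3^2)/15 = 195/15 = 13, a_6 = floor((14 + 3)/13) = 1.
  m_7 = 13*1 - 3 = 10, d_7 = (204 - 10^2)/13 = 104/13 = 8, a_7 = floor((14 + 10)/8) = 3.
  m_8 = 8*3 - 10 = 14, d_8 = (204 - 14^2)/8 = 8/8 = 1, a_8 = floor((14 + 14)/1) = 28.
  m_9 = 1*28 - 14 = 14, d_9 = (204 - 14^2)/1 = 8/1 = 8: (m_9, d_9) = (m_1, d_1) = (14, 8), so from here the quotients repeat a_1, ..., a_8; the period length is 8.
So sqrt(204) = [14; (3, 1, 1, 6, 1, 1, 3, 28)] with period length k = 8.
k is even, so the fundamental solution of x^2 - 204y^2 = 1 is (p_{k-1}, q_{k-1}) = (p_7, q_7); compute convergents through index 7.
Convergents (p_i = a_i*p_{i-1} + p_{i-2}, q_i = a_i*q_{i-1} + q_{i-2} with p_{-2}=0, p_{-1}=1, q_{-2}=1, q_{-1}=0):
  i=0: a_0=14, p_0 = 14*1 + 0 = 14, q_0 = 14*0 + 1 = 1.
  i=1: a_1=3, p_1 = 3*14 + 1 = 43, q_1 = 3*1 + 0 = 3.
  i=2: a_2=1, p_2 = 1*43 + 14 = 57, q_2 = 1*3 + 1 = 4.
  i=3: a_3=1, p_3 = 1*57 + 43 = 100, q_3 = 1*4 + 3 = 7.
  i=4: a_4=6, p_4 = 6*100 + 57 = 657, q_4 = 6*7 + 4 = 46.
  i=5: a_5=1, p_5 = 1*657 + 100 = 757, q_5 = 1*46 + 7 = 53.
  i=6: a_6=1, p_6 = 1*757 + 657 = 1414, q_6 = 1*53 + 46 = 99.
  i=7: a_7=3, p_7 = 3*1414 + 757 = 4999, q_7 = 3*99 + 53 = 350.
Check: 4999^2 - 204*350^2 = 24990001 - 24990000 = 1, so (x, y) = (4999, 350) solves the equation, and by the theorem it is the least positive solution.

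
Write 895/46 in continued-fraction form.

Run the Euclidean algorithm on 895 and 46; the successive quotients are the partial quotients a_0, a_1, ... (each step inverts the fractional part left over by the previous one):
  895 = 19*46 + 21, so a_0 = 19.
  46 = 2*21 + 4, so a_1 = 2.
  21 = 5*4 + 1, so a_2 = 5.
  4 = 4*1 + 0, so a_3 = 4.
The remainder reaches 0 after 4 divisions, so the expansion has 4 partial quotients, read off in order.

[19; 2, 5, 4]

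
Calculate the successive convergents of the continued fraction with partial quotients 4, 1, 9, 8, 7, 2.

4/1, 5/1, 49/10, 397/81, 2828/577, 6053/1235

Using the convergent recurrence p_i = a_i*p_{i-1} + p_{i-2}, q_i = a_i*q_{i-1} + q_{i-2} with p_{-2}=0, p_{-1}=1, q_{-2}=1, q_{-1}=0:
  i=0: a_0=4, p_0 = 4*1 + 0 = 4, q_0 = 4*0 + 1 = 1.
  i=1: a_1=1, p_1 = 1*4 + 1 = 5, q_1 = 1*1 + 0 = 1.
  i=2: a_2=9, p_2 = 9*5 + 4 = 49, q_2 = 9*1 + 1 = 10.
  i=3: a_3=8, p_3 = 8*49 + 5 = 397, q_3 = 8*10 + 1 = 81.
  i=4: a_4=7, p_4 = 7*397 + 49 = 2828, q_4 = 7*81 + 10 = 577.
  i=5: a_5=2, p_5 = 2*2828 + 397 = 6053, q_5 = 2*577 + 81 = 1235.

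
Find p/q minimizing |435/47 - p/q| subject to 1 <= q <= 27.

Expand x = 435/47 as a continued fraction with the Euclidean algorithm:
  435 = 9*47 + 12, so a_0 = 9.
  47 = 3*12 + 11, so a_1 = 3.
  12 = 1*11 + 1, so a_2 = 1.
  11 = 11*1 + 0, so a_3 = 11.
so x = [9; 3, 1, 11].
Convergents (p_i = a_i*p_{i-1} + p_{i-2}, q_i = a_i*q_{i-1} + q_{i-2} with p_{-2}=0, p_{-1}=1, q_{-2}=1, q_{-1}=0), until the denominator exceeds 27:
  i=0: a_0=9, p_0 = 9*1 + 0 = 9, q_0 = 9*0 + 1 = 1.
  i=1: a_1=3, p_1 = 3*9 + 1 = 28, q_1 = 3*1 + 0 = 3.
  i=2: a_2=1, p_2 = 1*28 + 9 = 37, q_2 = 1*3 + 1 = 4.
  i=3: a_3=11, p_3 = 11*37 + 28 = 435, q_3 = 11*4 + 3 = 47.
q_3 = 47 > 27, so the last convergent with denominator <= 27 is p_2/q_2 = 37/4.
The closest fraction with denominator <= 27 is either p_2/q_2 or the intermediate fraction (k*p_2 + p_1)/(k*q_2 + q_1) with the largest k >= 1 whose denominator stays <= 27; these approach x as k grows, and every other convergent or intermediate fraction in range is farther away.
Largest k: floor((27 - q_1)/q_2) = floor((27 - 3)/4) = 6.
That gives (6*37 + 28)/(6*4 + 3) = 250/27.
Compare the errors: |x - 37/4| = |435*4 - 37*47|/(47*4) = 1/188, and |x - 250/27| = |435*27 - 250*47|/(47*27) = 5/1269.
Cross-multiplying, 5*188 = 940 < 1269 = 1*1269, so 5/1269 is smaller: the intermediate fraction 250/27 is closer to x than 37/4.

250/27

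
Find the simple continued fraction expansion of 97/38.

[2; 1, 1, 4, 4]

Run the Euclidean algorithm on 97 and 38; the successive quotients are the partial quotients a_0, a_1, ... (each step inverts the fractional part left over by the previous one):
  97 = 2*38 + 21, so a_0 = 2.
  38 = 1*21 + 17, so a_1 = 1.
  21 = 1*17 + 4, so a_2 = 1.
  17 = 4*4 + 1, so a_3 = 4.
  4 = 4*1 + 0, so a_4 = 4.
The remainder reaches 0 after 5 divisions, so the expansion has 5 partial quotients, read off in order.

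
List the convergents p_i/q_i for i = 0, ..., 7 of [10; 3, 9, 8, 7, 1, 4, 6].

Using the convergent recurrence p_i = a_i*p_{i-1} + p_{i-2}, q_i = a_i*q_{i-1} + q_{i-2} with p_{-2}=0, p_{-1}=1, q_{-2}=1, q_{-1}=0:
  i=0: a_0=10, p_0 = 10*1 + 0 = 10, q_0 = 10*0 + 1 = 1.
  i=1: a_1=3, p_1 = 3*10 + 1 = 31, q_1 = 3*1 + 0 = 3.
  i=2: a_2=9, p_2 = 9*31 + 10 = 289, q_2 = 9*3 + 1 = 28.
  i=3: a_3=8, p_3 = 8*289 + 31 = 2343, q_3 = 8*28 + 3 = 227.
  i=4: a_4=7, p_4 = 7*2343 + 289 = 16690, q_4 = 7*227 + 28 = 1617.
  i=5: a_5=1, p_5 = 1*16690 + 2343 = 19033, q_5 = 1*1617 + 227 = 1844.
  i=6: a_6=4, p_6 = 4*19033 + 16690 = 92822, q_6 = 4*1844 + 1617 = 8993.
  i=7: a_7=6, p_7 = 6*92822 + 19033 = 575965, q_7 = 6*8993 + 1844 = 55802.

10/1, 31/3, 289/28, 2343/227, 16690/1617, 19033/1844, 92822/8993, 575965/55802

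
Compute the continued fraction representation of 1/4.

[0; 4]

Run the Euclidean algorithm on 1 and 4; the successive quotients are the partial quotients a_0, a_1, ... (each step inverts the fractional part left over by the previous one):
  1 = 0*4 + 1, so a_0 = 0.
  4 = 4*1 + 0, so a_1 = 4.
The remainder reaches 0 after 2 divisions, so the expansion has 2 partial quotients, read off in order.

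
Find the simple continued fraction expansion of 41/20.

Run the Euclidean algorithm on 41 and 20; the successive quotients are the partial quotients a_0, a_1, ... (each step inverts the fractional part left over by the previous one):
  41 = 2*20 + 1, so a_0 = 2.
  20 = 20*1 + 0, so a_1 = 20.
The remainder reaches 0 after 2 divisions, so the expansion has 2 partial quotients, read off in order.

[2; 20]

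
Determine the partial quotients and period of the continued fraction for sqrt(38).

[6; (6, 12)]

Write x_i = (sqrt(38) + m_i)/d_i with (m_0, d_0) = (0, 1). a_0 = floor(sqrt(38)) = 6, since 6^2 = 36 <= 38 < 49 = 7^2.
Iterate m_{i+1} = d_i*a_i - m_i, d_{i+1} = (38 - m_{i+1}^2)/d_i, a_{i+1} = floor((a_0 + m_{i+1})/d_{i+1}):
  m_1 = 1*6 - 0 = 6, d_1 = (38 - 6^2)/1 = 2/1 = 2, a_1 = floor((6 + 6)/2) = 6.
  m_2 = 2*6 - 6 = 6, d_2 = (38 - 6^2)/2 = 2/2 = 1, a_2 = floor((6 + 6)/1) = 12.
  m_3 = 1*12 - 6 = 6, d_3 = (38 - 6^2)/1 = 2/1 = 2: (m_3, d_3) = (m_1, d_1) = (6, 2), so from here the quotients repeat a_1, a_2; the period length is 2.
Hence the expansion of sqrt(38) is a_0 = 6 followed by the repeating block 6, 12 (period 2).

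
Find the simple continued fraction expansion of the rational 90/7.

Run the Euclidean algorithm on 90 and 7; the successive quotients are the partial quotients a_0, a_1, ... (each step inverts the fractional part left over by the previous one):
  90 = 12*7 + 6, so a_0 = 12.
  7 = 1*6 + 1, so a_1 = 1.
  6 = 6*1 + 0, so a_2 = 6.
The remainder reaches 0 after 3 divisions, so the expansion has 3 partial quotients, read off in order.

[12; 1, 6]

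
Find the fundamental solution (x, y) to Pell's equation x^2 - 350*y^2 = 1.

First expand sqrt(350) as a continued fraction. With x_i = (sqrt(350) + m_i)/d_i and (m_0, d_0) = (0, 1): a_0 = floor(sqrt(350)) = 18, since 18^2 = 324 <= 350 < 361 = 19^2.
Iterate m_{i+1} = d_i*a_i - m_i, d_{i+1} = (350 - m_{i+1}^2)/d_i, a_{i+1} = floor((a_0 + m_{i+1})/d_{i+1}):
  m_1 = 1*18 - 0 = 18, d_1 = (350 - 18^2)/1 = 26/1 = 26, a_1 = floor((18 + 18)/26) = 1.
  m_2 = 26*1 - 18 = 8, d_2 = (350 - 8^2)/26 = 286/26 = 11, a_2 = floor((18 + 8)/11) = 2.
  m_3 = 11*2 - 8 = 14, d_3 = (350 - 14^2)/11 = 154/11 = 14, a_3 = floor((18 + 14)/14) = 2.
  m_4 = 14*2 - 14 = 14, d_4 = (350 - 14^2)/14 = 154/14 = 11, a_4 = floor((18 + 14)/11) = 2.
  m_5 = 11*2 - 14 = 8, d_5 = (350 - 8^2)/11 = 286/11 = 26, a_5 = floor((18 + 8)/26) = 1.
  m_6 = 26*1 - 8 = 18, d_6 = (350 - 18^2)/26 = 26/26 = 1, a_6 = floor((18 + 18)/1) = 36.
  m_7 = 1*36 - 18 = 18, d_7 = (350 - 18^2)/1 = 26/1 = 26: (m_7, d_7) = (m_1, d_1) = (18, 26), so from here the quotients repeat a_1, ..., a_6; the period length is 6.
So sqrt(350) = [18; (1, 2, 2, 2, 1, 36)] with period length k = 6.
k is even, so the fundamental solution of x^2 - 350y^2 = 1 is (p_{k-1}, q_{k-1}) = (p_5, q_5); compute convergents through index 5.
Convergents (p_i = a_i*p_{i-1} + p_{i-2}, q_i = a_i*q_{i-1} + q_{i-2} with p_{-2}=0, p_{-1}=1, q_{-2}=1, q_{-1}=0):
  i=0: a_0=18, p_0 = 18*1 + 0 = 18, q_0 = 18*0 + 1 = 1.
  i=1: a_1=1, p_1 = 1*18 + 1 = 19, q_1 = 1*1 + 0 = 1.
  i=2: a_2=2, p_2 = 2*19 + 18 = 56, q_2 = 2*1 + 1 = 3.
  i=3: a_3=2, p_3 = 2*56 + 19 = 131, q_3 = 2*3 + 1 = 7.
  i=4: a_4=2, p_4 = 2*131 + 56 = 318, q_4 = 2*7 + 3 = 17.
  i=5: a_5=1, p_5 = 1*318 + 131 = 449, q_5 = 1*17 + 7 = 24.
Check: 449^2 - 350*24^2 = 201601 - 201600 = 1, so (x, y) = (449, 24) solves the equation, and by the theorem it is the least positive solution.

(x, y) = (449, 24)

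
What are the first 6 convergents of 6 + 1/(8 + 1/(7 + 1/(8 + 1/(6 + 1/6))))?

6/1, 49/8, 349/57, 2841/464, 17395/2841, 107211/17510

Using the convergent recurrence p_i = a_i*p_{i-1} + p_{i-2}, q_i = a_i*q_{i-1} + q_{i-2} with p_{-2}=0, p_{-1}=1, q_{-2}=1, q_{-1}=0:
  i=0: a_0=6, p_0 = 6*1 + 0 = 6, q_0 = 6*0 + 1 = 1.
  i=1: a_1=8, p_1 = 8*6 + 1 = 49, q_1 = 8*1 + 0 = 8.
  i=2: a_2=7, p_2 = 7*49 + 6 = 349, q_2 = 7*8 + 1 = 57.
  i=3: a_3=8, p_3 = 8*349 + 49 = 2841, q_3 = 8*57 + 8 = 464.
  i=4: a_4=6, p_4 = 6*2841 + 349 = 17395, q_4 = 6*464 + 57 = 2841.
  i=5: a_5=6, p_5 = 6*17395 + 2841 = 107211, q_5 = 6*2841 + 464 = 17510.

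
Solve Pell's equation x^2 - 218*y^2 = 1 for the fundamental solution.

(x, y) = (126003, 8534)

First expand sqrt(218) as a continued fraction. With x_i = (sqrt(218) + m_i)/d_i and (m_0, d_0) = (0, 1): a_0 = floor(sqrt(218)) = 14, since 14^2 = 196 <= 218 < 225 = 15^2.
Iterate m_{i+1} = d_i*a_i - m_i, d_{i+1} = (218 - m_{i+1}^2)/d_i, a_{i+1} = floor((a_0 + m_{i+1})/d_{i+1}):
  m_1 = 1*14 - 0 = 14, d_1 = (218 - 14^2)/1 = 22/1 = 22, a_1 = floor((14 + 14)/22) = 1.
  m_2 = 22*1 - 14 = 8, d_2 = (218 - 8^2)/22 = 154/22 = 7, a_2 = floor((14 + 8)/7) = 3.
  m_3 = 7*3 - 8 = 13, d_3 = (218 - 13^2)/7 = 49/7 = 7, a_3 = floor((14 + 13)/7) = 3.
  m_4 = 7*3 - 13 = 8, d_4 = (218 - 8^2)/7 = 154/7 = 22, a_4 = floor((14 + 8)/22) = 1.
  m_5 = 22*1 - 8 = 14, d_5 = (218 - 14^2)/22 = 22/22 = 1, a_5 = floor((14 + 14)/1) = 28.
  m_6 = 1*28 - 14 = 14, d_6 = (218 - 14^2)/1 = 22/1 = 22: (m_6, d_6) = (m_1, d_1) = (14, 22), so from here the quotients repeat a_1, ..., a_5; the period length is 5.
So sqrt(218) = [14; (1, 3, 3, 1, 28)] with period length k = 5.
k is odd, so (p_{k-1}, q_{k-1}) only solves x^2 - 218y^2 = -1 and the fundamental solution of x^2 - 218y^2 = 1 is (p_{2k-1}, q_{2k-1}) = (p_9, q_9); compute convergents through index 9, running through the period twice.
Convergents (p_i = a_i*p_{i-1} + p_{i-2}, q_i = a_i*q_{i-1} + q_{i-2} with p_{-2}=0, p_{-1}=1, q_{-2}=1, q_{-1}=0):
  i=0: a_0=14, p_0 = 14*1 + 0 = 14, q_0 = 14*0 + 1 = 1.
  i=1: a_1=1, p_1 = 1*14 + 1 = 15, q_1 = 1*1 + 0 = 1.
  i=2: a_2=3, p_2 = 3*15 + 14 = 59, q_2 = 3*1 + 1 = 4.
  i=3: a_3=3, p_3 = 3*59 + 15 = 192, q_3 = 3*4 + 1 = 13.
  i=4: a_4=1, p_4 = 1*192 + 59 = 251, q_4 = 1*13 + 4 = 17.
  i=5: a_5=28, p_5 = 28*251 + 192 = 7220, q_5 = 28*17 + 13 = 489.
  i=6: a_6=1, p_6 = 1*7220 + 251 = 7471, q_6 = 1*489 + 17 = 506.
  i=7: a_7=3, p_7 = 3*7471 + 7220 = 29633, q_7 = 3*506 + 489 = 2007.
  i=8: a_8=3, p_8 = 3*29633 + 7471 = 96370, q_8 = 3*2007 + 506 = 6527.
  i=9: a_9=1, p_9 = 1*96370 + 29633 = 126003, q_9 = 1*6527 + 2007 = 8534.
Indeed p_4^2 - 218*q_4^2 = 63001 - 63002 = -1, not +1.
Check: 126003^2 - 218*8534^2 = 15876756009 - 15876756008 = 1, so (x, y) = (126003, 8534) solves the equation, and by the theorem it is the least positive solution.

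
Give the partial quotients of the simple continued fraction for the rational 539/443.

Run the Euclidean algorithm on 539 and 443; the successive quotients are the partial quotients a_0, a_1, ... (each step inverts the fractional part left over by the previous one):
  539 = 1*443 + 96, so a_0 = 1.
  443 = 4*96 + 59, so a_1 = 4.
  96 = 1*59 + 37, so a_2 = 1.
  59 = 1*37 + 22, so a_3 = 1.
  37 = 1*22 + 15, so a_4 = 1.
  22 = 1*15 + 7, so a_5 = 1.
  15 = 2*7 + 1, so a_6 = 2.
  7 = 7*1 + 0, so a_7 = 7.
The remainder reaches 0 after 8 divisions, so the expansion has 8 partial quotients, read off in order.

[1; 4, 1, 1, 1, 1, 2, 7]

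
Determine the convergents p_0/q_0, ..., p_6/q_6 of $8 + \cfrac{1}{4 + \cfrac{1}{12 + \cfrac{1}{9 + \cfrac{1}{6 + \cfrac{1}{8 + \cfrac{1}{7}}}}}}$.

Using the convergent recurrence p_i = a_i*p_{i-1} + p_{i-2}, q_i = a_i*q_{i-1} + q_{i-2} with p_{-2}=0, p_{-1}=1, q_{-2}=1, q_{-1}=0:
  i=0: a_0=8, p_0 = 8*1 + 0 = 8, q_0 = 8*0 + 1 = 1.
  i=1: a_1=4, p_1 = 4*8 + 1 = 33, q_1 = 4*1 + 0 = 4.
  i=2: a_2=12, p_2 = 12*33 + 8 = 404, q_2 = 12*4 + 1 = 49.
  i=3: a_3=9, p_3 = 9*404 + 33 = 3669, q_3 = 9*49 + 4 = 445.
  i=4: a_4=6, p_4 = 6*3669 + 404 = 22418, q_4 = 6*445 + 49 = 2719.
  i=5: a_5=8, p_5 = 8*22418 + 3669 = 183013, q_5 = 8*2719 + 445 = 22197.
  i=6: a_6=7, p_6 = 7*183013 + 22418 = 1303509, q_6 = 7*22197 + 2719 = 158098.

8/1, 33/4, 404/49, 3669/445, 22418/2719, 183013/22197, 1303509/158098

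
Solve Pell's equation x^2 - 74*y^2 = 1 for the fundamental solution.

First expand sqrt(74) as a continued fraction. With x_i = (sqrt(74) + m_i)/d_i and (m_0, d_0) = (0, 1): a_0 = floor(sqrt(74)) = 8, since 8^2 = 64 <= 74 < 81 = 9^2.
Iterate m_{i+1} = d_i*a_i - m_i, d_{i+1} = (74 - m_{i+1}^2)/d_i, a_{i+1} = floor((a_0 + m_{i+1})/d_{i+1}):
  m_1 = 1*8 - 0 = 8, d_1 = (74 - 8^2)/1 = 10/1 = 10, a_1 = floor((8 + 8)/10) = 1.
  m_2 = 10*1 - 8 = 2, d_2 = (74 - 2^2)/10 = 70/10 = 7, a_2 = floor((8 + 2)/7) = 1.
  m_3 = 7*1 - 2 = 5, d_3 = (74 - 5^2)/7 = 49/7 = 7, a_3 = floor((8 + 5)/7) = 1.
  m_4 = 7*1 - 5 = 2, d_4 = (74 - 2^2)/7 = 70/7 = 10, a_4 = floor((8 + 2)/10) = 1.
  m_5 = 10*1 - 2 = 8, d_5 = (74 - 8^2)/10 = 10/10 = 1, a_5 = floor((8 + 8)/1) = 16.
  m_6 = 1*16 - 8 = 8, d_6 = (74 - 8^2)/1 = 10/1 = 10: (m_6, d_6) = (m_1, d_1) = (8, 10), so from here the quotients repeat a_1, ..., a_5; the period length is 5.
So sqrt(74) = [8; (1, 1, 1, 1, 16)] with period length k = 5.
k is odd, so (p_{k-1}, q_{k-1}) only solves x^2 - 74y^2 = -1 and the fundamental solution of x^2 - 74y^2 = 1 is (p_{2k-1}, q_{2k-1}) = (p_9, q_9); compute convergents through index 9, running through the period twice.
Convergents (p_i = a_i*p_{i-1} + p_{i-2}, q_i = a_i*q_{i-1} + q_{i-2} with p_{-2}=0, p_{-1}=1, q_{-2}=1, q_{-1}=0):
  i=0: a_0=8, p_0 = 8*1 + 0 = 8, q_0 = 8*0 + 1 = 1.
  i=1: a_1=1, p_1 = 1*8 + 1 = 9, q_1 = 1*1 + 0 = 1.
  i=2: a_2=1, p_2 = 1*9 + 8 = 17, q_2 = 1*1 + 1 = 2.
  i=3: a_3=1, p_3 = 1*17 + 9 = 26, q_3 = 1*2 + 1 = 3.
  i=4: a_4=1, p_4 = 1*26 + 17 = 43, q_4 = 1*3 + 2 = 5.
  i=5: a_5=16, p_5 = 16*43 + 26 = 714, q_5 = 16*5 + 3 = 83.
  i=6: a_6=1, p_6 = 1*714 + 43 = 757, q_6 = 1*83 + 5 = 88.
  i=7: a_7=1, p_7 = 1*757 + 714 = 1471, q_7 = 1*88 + 83 = 171.
  i=8: a_8=1, p_8 = 1*1471 + 757 = 2228, q_8 = 1*171 + 88 = 259.
  i=9: a_9=1, p_9 = 1*2228 + 1471 = 3699, q_9 = 1*259 + 171 = 430.
Indeed p_4^2 - 74*q_4^2 = 1849 - 1850 = -1, not +1.
Check: 3699^2 - 74*430^2 = 13682601 - 13682600 = 1, so (x, y) = (3699, 430) solves the equation, and by the theorem it is the least positive solution.

(x, y) = (3699, 430)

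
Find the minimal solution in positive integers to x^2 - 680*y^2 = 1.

First expand sqrt(680) as a continued fraction. With x_i = (sqrt(680) + m_i)/d_i and (m_0, d_0) = (0, 1): a_0 = floor(sqrt(680)) = 26, since 26^2 = 676 <= 680 < 729 = 27^2.
Iterate m_{i+1} = d_i*a_i - m_i, d_{i+1} = (680 - m_{i+1}^2)/d_i, a_{i+1} = floor((a_0 + m_{i+1})/d_{i+1}):
  m_1 = 1*26 - 0 = 26, d_1 = (680 - 26^2)/1 = 4/1 = 4, a_1 = floor((26 + 26)/4) = 13.
  m_2 = 4*13 - 26 = 26, d_2 = (680 - 26^2)/4 = 4/4 = 1, a_2 = floor((26 + 26)/1) = 52.
  m_3 = 1*52 - 26 = 26, d_3 = (680 - 26^2)/1 = 4/1 = 4: (m_3, d_3) = (m_1, d_1) = (26, 4), so from here the quotients repeat a_1, a_2; the period length is 2.
So sqrt(680) = [26; (13, 52)] with period length k = 2.
k is even, so the fundamental solution of x^2 - 680y^2 = 1 is (p_{k-1}, q_{k-1}) = (p_1, q_1); compute convergents through index 1.
Convergents (p_i = a_i*p_{i-1} + p_{i-2}, q_i = a_i*q_{i-1} + q_{i-2} with p_{-2}=0, p_{-1}=1, q_{-2}=1, q_{-1}=0):
  i=0: a_0=26, p_0 = 26*1 + 0 = 26, q_0 = 26*0 + 1 = 1.
  i=1: a_1=13, p_1 = 13*26 + 1 = 339, q_1 = 13*1 + 0 = 13.
Check: 339^2 - 680*13^2 = 114921 - 114920 = 1, so (x, y) = (339, 13) solves the equation, and by the theorem it is the least positive solution.

(x, y) = (339, 13)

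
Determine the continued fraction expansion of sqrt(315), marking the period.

[17; (1, 2, 1, 34)]

Write x_i = (sqrt(315) + m_i)/d_i with (m_0, d_0) = (0, 1). a_0 = floor(sqrt(315)) = 17, since 17^2 = 289 <= 315 < 324 = 18^2.
Iterate m_{i+1} = d_i*a_i - m_i, d_{i+1} = (315 - m_{i+1}^2)/d_i, a_{i+1} = floor((a_0 + m_{i+1})/d_{i+1}):
  m_1 = 1*17 - 0 = 17, d_1 = (315 - 17^2)/1 = 26/1 = 26, a_1 = floor((17 + 17)/26) = 1.
  m_2 = 26*1 - 17 = 9, d_2 = (315 - 9^2)/26 = 234/26 = 9, a_2 = floor((17 + 9)/9) = 2.
  m_3 = 9*2 - 9 = 9, d_3 = (315 - 9^2)/9 = 234/9 = 26, a_3 = floor((17 + 9)/26) = 1.
  m_4 = 26*1 - 9 = 17, d_4 = (315 - 17^2)/26 = 26/26 = 1, a_4 = floor((17 + 17)/1) = 34.
  m_5 = 1*34 - 17 = 17, d_5 = (315 - 17^2)/1 = 26/1 = 26: (m_5, d_5) = (m_1, d_1) = (17, 26), so from here the quotients repeat a_1, ..., a_4; the period length is 4.
Hence the expansion of sqrt(315) is a_0 = 17 followed by the repeating block 1, 2, 1, 34 (period 4).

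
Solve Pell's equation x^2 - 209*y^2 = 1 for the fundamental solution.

First expand sqrt(209) as a continued fraction. With x_i = (sqrt(209) + m_i)/d_i and (m_0, d_0) = (0, 1): a_0 = floor(sqrt(209)) = 14, since 14^2 = 196 <= 209 < 225 = 15^2.
Iterate m_{i+1} = d_i*a_i - m_i, d_{i+1} = (209 - m_{i+1}^2)/d_i, a_{i+1} = floor((a_0 + m_{i+1})/d_{i+1}):
  m_1 = 1*14 - 0 = 14, d_1 = (209 - 14^2)/1 = 13/1 = 13, a_1 = floor((14 + 14)/13) = 2.
  m_2 = 13*2 - 14 = 12, d_2 = (209 - 12^2)/13 = 65/13 = 5, a_2 = floor((14 + 12)/5) = 5.
  m_3 = 5*5 - 12 = 13, d_3 = (209 - 13^2)/5 = 40/5 = 8, a_3 = floor((14 + 13)/8) = 3.
  m_4 = 8*3 - 13 = 11, d_4 = (209 - 11^2)/8 = 88/8 = 11, a_4 = floor((14 + 11)/11) = 2.
  m_5 = 11*2 - 11 = 11, d_5 = (209 - 11^2)/11 = 88/11 = 8, a_5 = floor((14 + 11)/8) = 3.
  m_6 = 8*3 - 11 = 13, d_6 = (209 - 13^2)/8 = 40/8 = 5, a_6 = floor((14 + 13)/5) = 5.
  m_7 = 5*5 - 13 = 12, d_7 = (209 - 12^2)/5 = 65/5 = 13, a_7 = floor((14 + 12)/13) = 2.
  m_8 = 13*2 - 12 = 14, d_8 = (209 - 14^2)/13 = 13/13 = 1, a_8 = floor((14 + 14)/1) = 28.
  m_9 = 1*28 - 14 = 14, d_9 = (209 - 14^2)/1 = 13/1 = 13: (m_9, d_9) = (m_1, d_1) = (14, 13), so from here the quotients repeat a_1, ..., a_8; the period length is 8.
So sqrt(209) = [14; (2, 5, 3, 2, 3, 5, 2, 28)] with period length k = 8.
k is even, so the fundamental solution of x^2 - 209y^2 = 1 is (p_{k-1}, q_{k-1}) = (p_7, q_7); compute convergents through index 7.
Convergents (p_i = a_i*p_{i-1} + p_{i-2}, q_i = a_i*q_{i-1} + q_{i-2} with p_{-2}=0, p_{-1}=1, q_{-2}=1, q_{-1}=0):
  i=0: a_0=14, p_0 = 14*1 + 0 = 14, q_0 = 14*0 + 1 = 1.
  i=1: a_1=2, p_1 = 2*14 + 1 = 29, q_1 = 2*1 + 0 = 2.
  i=2: a_2=5, p_2 = 5*29 + 14 = 159, q_2 = 5*2 + 1 = 11.
  i=3: a_3=3, p_3 = 3*159 + 29 = 506, q_3 = 3*11 + 2 = 35.
  i=4: a_4=2, p_4 = 2*506 + 159 = 1171, q_4 = 2*35 + 11 = 81.
  i=5: a_5=3, p_5 = 3*1171 + 506 = 4019, q_5 = 3*81 + 35 = 278.
  i=6: a_6=5, p_6 = 5*4019 + 1171 = 21266, q_6 = 5*278 + 81 = 1471.
  i=7: a_7=2, p_7 = 2*21266 + 4019 = 46551, q_7 = 2*1471 + 278 = 3220.
Check: 46551^2 - 209*3220^2 = 2166995601 - 2166995600 = 1, so (x, y) = (46551, 3220) solves the equation, and by the theorem it is the least positive solution.

(x, y) = (46551, 3220)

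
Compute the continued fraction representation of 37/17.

[2; 5, 1, 2]

Run the Euclidean algorithm on 37 and 17; the successive quotients are the partial quotients a_0, a_1, ... (each step inverts the fractional part left over by the previous one):
  37 = 2*17 + 3, so a_0 = 2.
  17 = 5*3 + 2, so a_1 = 5.
  3 = 1*2 + 1, so a_2 = 1.
  2 = 2*1 + 0, so a_3 = 2.
The remainder reaches 0 after 4 divisions, so the expansion has 4 partial quotients, read off in order.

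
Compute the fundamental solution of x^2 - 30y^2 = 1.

(x, y) = (11, 2)

First expand sqrt(30) as a continued fraction. With x_i = (sqrt(30) + m_i)/d_i and (m_0, d_0) = (0, 1): a_0 = floor(sqrt(30)) = 5, since 5^2 = 25 <= 30 < 36 = 6^2.
Iterate m_{i+1} = d_i*a_i - m_i, d_{i+1} = (30 - m_{i+1}^2)/d_i, a_{i+1} = floor((a_0 + m_{i+1})/d_{i+1}):
  m_1 = 1*5 - 0 = 5, d_1 = (30 - 5^2)/1 = 5/1 = 5, a_1 = floor((5 + 5)/5) = 2.
  m_2 = 5*2 - 5 = 5, d_2 = (30 - 5^2)/5 = 5/5 = 1, a_2 = floor((5 + 5)/1) = 10.
  m_3 = 1*10 - 5 = 5, d_3 = (30 - 5^2)/1 = 5/1 = 5: (m_3, d_3) = (m_1, d_1) = (5, 5), so from here the quotients repeat a_1, a_2; the period length is 2.
So sqrt(30) = [5; (2, 10)] with period length k = 2.
k is even, so the fundamental solution of x^2 - 30y^2 = 1 is (p_{k-1}, q_{k-1}) = (p_1, q_1); compute convergents through index 1.
Convergents (p_i = a_i*p_{i-1} + p_{i-2}, q_i = a_i*q_{i-1} + q_{i-2} with p_{-2}=0, p_{-1}=1, q_{-2}=1, q_{-1}=0):
  i=0: a_0=5, p_0 = 5*1 + 0 = 5, q_0 = 5*0 + 1 = 1.
  i=1: a_1=2, p_1 = 2*5 + 1 = 11, q_1 = 2*1 + 0 = 2.
Check: 11^2 - 30*2^2 = 121 - 120 = 1, so (x, y) = (11, 2) solves the equation, and by the theorem it is the least positive solution.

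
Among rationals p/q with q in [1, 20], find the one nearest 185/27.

Expand x = 185/27 as a continued fraction with the Euclidean algorithm:
  185 = 6*27 + 23, so a_0 = 6.
  27 = 1*23 + 4, so a_1 = 1.
  23 = 5*4 + 3, so a_2 = 5.
  4 = 1*3 + 1, so a_3 = 1.
  3 = 3*1 + 0, so a_4 = 3.
so x = [6; 1, 5, 1, 3].
Convergents (p_i = a_i*p_{i-1} + p_{i-2}, q_i = a_i*q_{i-1} + q_{i-2} with p_{-2}=0, p_{-1}=1, q_{-2}=1, q_{-1}=0), until the denominator exceeds 20:
  i=0: a_0=6, p_0 = 6*1 + 0 = 6, q_0 = 6*0 + 1 = 1.
  i=1: a_1=1, p_1 = 1*6 + 1 = 7, q_1 = 1*1 + 0 = 1.
  i=2: a_2=5, p_2 = 5*7 + 6 = 41, q_2 = 5*1 + 1 = 6.
  i=3: a_3=1, p_3 = 1*41 + 7 = 48, q_3 = 1*6 + 1 = 7.
  i=4: a_4=3, p_4 = 3*48 + 41 = 185, q_4 = 3*7 + 6 = 27.
q_4 = 27 > 20, so the last convergent with denominator <= 20 is p_3/q_3 = 48/7.
The closest fraction with denominator <= 20 is either p_3/q_3 or the intermediate fraction (k*p_3 + p_2)/(k*q_3 + q_2) with the largest k >= 1 whose denominator stays <= 20; these approach x as k grows, and every other convergent or intermediate fraction in range is farther away.
Largest k: floor((20 - q_2)/q_3) = floor((20 - 6)/7) = 2.
That gives (2*48 + 41)/(2*7 + 6) = 137/20.
Compare the errors: |x - 48/7| = |185*7 - 48*27|/(27*7) = 1/189, and |x - 137/20| = |185*20 - 137*27|/(27*20) = 1/540.
Cross-multiplying, 1*189 = 189 < 540 = 1*540, so 1/540 is smaller: the intermediate fraction 137/20 is closer to x than 48/7.

137/20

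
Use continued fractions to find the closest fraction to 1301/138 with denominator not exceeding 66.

66/7

Expand x = 1301/138 as a continued fraction with the Euclidean algorithm:
  1301 = 9*138 + 59, so a_0 = 9.
  138 = 2*59 + 20, so a_1 = 2.
  59 = 2*20 + 19, so a_2 = 2.
  20 = 1*19 + 1, so a_3 = 1.
  19 = 19*1 + 0, so a_4 = 19.
so x = [9; 2, 2, 1, 19].
Convergents (p_i = a_i*p_{i-1} + p_{i-2}, q_i = a_i*q_{i-1} + q_{i-2} with p_{-2}=0, p_{-1}=1, q_{-2}=1, q_{-1}=0), until the denominator exceeds 66:
  i=0: a_0=9, p_0 = 9*1 + 0 = 9, q_0 = 9*0 + 1 = 1.
  i=1: a_1=2, p_1 = 2*9 + 1 = 19, q_1 = 2*1 + 0 = 2.
  i=2: a_2=2, p_2 = 2*19 + 9 = 47, q_2 = 2*2 + 1 = 5.
  i=3: a_3=1, p_3 = 1*47 + 19 = 66, q_3 = 1*5 + 2 = 7.
  i=4: a_4=19, p_4 = 19*66 + 47 = 1301, q_4 = 19*7 + 5 = 138.
q_4 = 138 > 66, so the last convergent with denominator <= 66 is p_3/q_3 = 66/7.
The closest fraction with denominator <= 66 is either p_3/q_3 or the intermediate fraction (k*p_3 + p_2)/(k*q_3 + q_2) with the largest k >= 1 whose denominator stays <= 66; these approach x as k grows, and every other convergent or intermediate fraction in range is farther away.
Largest k: floor((66 - q_2)/q_3) = floor((66 - 5)/7) = 8.
That gives (8*66 + 47)/(8*7 + 5) = 575/61.
Compare the errors: |x - 66/7| = |1301*7 - 66*138|/(138*7) = 1/966, and |x - 575/61| = |1301*61 - 575*138|/(138*61) = 11/8418.
Cross-multiplying, 1*8418 = 8418 < 10626 = 11*966, so 1/966 is smaller: the convergent 66/7 is closer to x than 575/61.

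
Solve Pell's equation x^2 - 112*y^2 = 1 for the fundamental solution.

(x, y) = (127, 12)

First expand sqrt(112) as a continued fraction. With x_i = (sqrt(112) + m_i)/d_i and (m_0, d_0) = (0, 1): a_0 = floor(sqrt(112)) = 10, since 10^2 = 100 <= 112 < 121 = 11^2.
Iterate m_{i+1} = d_i*a_i - m_i, d_{i+1} = (112 - m_{i+1}^2)/d_i, a_{i+1} = floor((a_0 + m_{i+1})/d_{i+1}):
  m_1 = 1*10 - 0 = 10, d_1 = (112 - 10^2)/1 = 12/1 = 12, a_1 = floor((10 + 10)/12) = 1.
  m_2 = 12*1 - 10 = 2, d_2 = (112 - 2^2)/12 = 108/12 = 9, a_2 = floor((10 + 2)/9) = 1.
  m_3 = 9*1 - 2 = 7, d_3 = (112 - 7^2)/9 = 63/9 = 7, a_3 = floor((10 + 7)/7) = 2.
  m_4 = 7*2 - 7 = 7, d_4 = (112 - 7^2)/7 = 63/7 = 9, a_4 = floor((10 + 7)/9) = 1.
  m_5 = 9*1 - 7 = 2, d_5 = (112 - 2^2)/9 = 108/9 = 12, a_5 = floor((10 + 2)/12) = 1.
  m_6 = 12*1 - 2 = 10, d_6 = (112 - 10^2)/12 = 12/12 = 1, a_6 = floor((10 + 10)/1) = 20.
  m_7 = 1*20 - 10 = 10, d_7 = (112 - 10^2)/1 = 12/1 = 12: (m_7, d_7) = (m_1, d_1) = (10, 12), so from here the quotients repeat a_1, ..., a_6; the period length is 6.
So sqrt(112) = [10; (1, 1, 2, 1, 1, 20)] with period length k = 6.
k is even, so the fundamental solution of x^2 - 112y^2 = 1 is (p_{k-1}, q_{k-1}) = (p_5, q_5); compute convergents through index 5.
Convergents (p_i = a_i*p_{i-1} + p_{i-2}, q_i = a_i*q_{i-1} + q_{i-2} with p_{-2}=0, p_{-1}=1, q_{-2}=1, q_{-1}=0):
  i=0: a_0=10, p_0 = 10*1 + 0 = 10, q_0 = 10*0 + 1 = 1.
  i=1: a_1=1, p_1 = 1*10 + 1 = 11, q_1 = 1*1 + 0 = 1.
  i=2: a_2=1, p_2 = 1*11 + 10 = 21, q_2 = 1*1 + 1 = 2.
  i=3: a_3=2, p_3 = 2*21 + 11 = 53, q_3 = 2*2 + 1 = 5.
  i=4: a_4=1, p_4 = 1*53 + 21 = 74, q_4 = 1*5 + 2 = 7.
  i=5: a_5=1, p_5 = 1*74 + 53 = 127, q_5 = 1*7 + 5 = 12.
Check: 127^2 - 112*12^2 = 16129 - 16128 = 1, so (x, y) = (127, 12) solves the equation, and by the theorem it is the least positive solution.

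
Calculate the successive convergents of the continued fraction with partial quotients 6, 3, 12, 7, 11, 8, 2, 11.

6/1, 19/3, 234/37, 1657/262, 18461/2919, 149345/23614, 317151/50147, 3638006/575231

Using the convergent recurrence p_i = a_i*p_{i-1} + p_{i-2}, q_i = a_i*q_{i-1} + q_{i-2} with p_{-2}=0, p_{-1}=1, q_{-2}=1, q_{-1}=0:
  i=0: a_0=6, p_0 = 6*1 + 0 = 6, q_0 = 6*0 + 1 = 1.
  i=1: a_1=3, p_1 = 3*6 + 1 = 19, q_1 = 3*1 + 0 = 3.
  i=2: a_2=12, p_2 = 12*19 + 6 = 234, q_2 = 12*3 + 1 = 37.
  i=3: a_3=7, p_3 = 7*234 + 19 = 1657, q_3 = 7*37 + 3 = 262.
  i=4: a_4=11, p_4 = 11*1657 + 234 = 18461, q_4 = 11*262 + 37 = 2919.
  i=5: a_5=8, p_5 = 8*18461 + 1657 = 149345, q_5 = 8*2919 + 262 = 23614.
  i=6: a_6=2, p_6 = 2*149345 + 18461 = 317151, q_6 = 2*23614 + 2919 = 50147.
  i=7: a_7=11, p_7 = 11*317151 + 149345 = 3638006, q_7 = 11*50147 + 23614 = 575231.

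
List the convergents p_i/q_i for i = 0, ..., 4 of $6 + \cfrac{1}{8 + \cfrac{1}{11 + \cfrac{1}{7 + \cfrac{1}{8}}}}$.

6/1, 49/8, 545/89, 3864/631, 31457/5137

Using the convergent recurrence p_i = a_i*p_{i-1} + p_{i-2}, q_i = a_i*q_{i-1} + q_{i-2} with p_{-2}=0, p_{-1}=1, q_{-2}=1, q_{-1}=0:
  i=0: a_0=6, p_0 = 6*1 + 0 = 6, q_0 = 6*0 + 1 = 1.
  i=1: a_1=8, p_1 = 8*6 + 1 = 49, q_1 = 8*1 + 0 = 8.
  i=2: a_2=11, p_2 = 11*49 + 6 = 545, q_2 = 11*8 + 1 = 89.
  i=3: a_3=7, p_3 = 7*545 + 49 = 3864, q_3 = 7*89 + 8 = 631.
  i=4: a_4=8, p_4 = 8*3864 + 545 = 31457, q_4 = 8*631 + 89 = 5137.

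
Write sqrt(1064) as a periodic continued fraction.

Write x_i = (sqrt(1064) + m_i)/d_i with (m_0, d_0) = (0, 1). a_0 = floor(sqrt(1064)) = 32, since 32^2 = 1024 <= 1064 < 1089 = 33^2.
Iterate m_{i+1} = d_i*a_i - m_i, d_{i+1} = (1064 - m_{i+1}^2)/d_i, a_{i+1} = floor((a_0 + m_{i+1})/d_{i+1}):
  m_1 = 1*32 - 0 = 32, d_1 = (1064 - 32^2)/1 = 40/1 = 40, a_1 = floor((32 + 32)/40) = 1.
  m_2 = 40*1 - 32 = 8, d_2 = (1064 - 8^2)/40 = 1000/40 = 25, a_2 = floor((32 + 8)/25) = 1.
  m_3 = 25*1 - 8 = 17, d_3 = (1064 - 17^2)/25 = 775/25 = 31, a_3 = floor((32 + 17)/31) = 1.
  m_4 = 31*1 - 17 = 14, d_4 = (1064 - 14^2)/31 = 868/31 = 28, a_4 = floor((32 + 14)/28) = 1.
  m_5 = 28*1 - 14 = 14, d_5 = (1064 - 14^2)/28 = 868/28 = 31, a_5 = floor((32 + 14)/31) = 1.
  m_6 = 31*1 - 14 = 17, d_6 = (1064 - 17^2)/31 = 775/31 = 25, a_6 = floor((32 + 17)/25) = 1.
  m_7 = 25*1 - 17 = 8, d_7 = (1064 - 8^2)/25 = 1000/25 = 40, a_7 = floor((32 + 8)/40) = 1.
  m_8 = 40*1 - 8 = 32, d_8 = (1064 - 32^2)/40 = 40/40 = 1, a_8 = floor((32 + 32)/1) = 64.
  m_9 = 1*64 - 32 = 32, d_9 = (1064 - 32^2)/1 = 40/1 = 40: (m_9, d_9) = (m_1, d_1) = (32, 40), so from here the quotients repeat a_1, ..., a_8; the period length is 8.
Hence the expansion of sqrt(1064) is a_0 = 32 followed by the repeating block 1, 1, 1, 1, 1, 1, 1, 64 (period 8).

[32; (1, 1, 1, 1, 1, 1, 1, 64)]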